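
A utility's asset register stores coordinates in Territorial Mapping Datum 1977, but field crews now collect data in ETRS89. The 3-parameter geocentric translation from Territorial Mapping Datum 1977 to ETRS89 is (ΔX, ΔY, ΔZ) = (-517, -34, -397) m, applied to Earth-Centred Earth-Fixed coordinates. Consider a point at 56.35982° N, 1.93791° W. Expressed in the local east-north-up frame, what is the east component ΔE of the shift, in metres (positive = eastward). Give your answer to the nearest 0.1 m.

At φ = 56.35982°, λ = -1.93791°: sin φ = 0.832533, cos φ = 0.553976, sin λ = -0.033816, cos λ = 0.999428.
ΔE = −sin λ·ΔX + cos λ·ΔY = −(-0.033816)·(-517) + (0.999428)·(-34) = -51.46 m.

ΔE = -51.5 m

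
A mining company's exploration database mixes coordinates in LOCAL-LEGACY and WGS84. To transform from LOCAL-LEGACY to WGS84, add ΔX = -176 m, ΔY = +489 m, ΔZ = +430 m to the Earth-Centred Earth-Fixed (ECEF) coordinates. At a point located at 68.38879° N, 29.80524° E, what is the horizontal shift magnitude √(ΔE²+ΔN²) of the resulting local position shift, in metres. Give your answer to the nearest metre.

517 m

The local east axis at (φ, λ) is (−sin λ, cos λ, 0), so ΔE = −sin(29.80524°)·(-176) + cos(29.80524°)·489 = 511.80 m.
The local north axis is (−sin φ cos λ, −sin φ sin λ, cos φ), giving ΔN = 141.983 − 225.973 + 158.372 = 74.38 m.
Horizontal magnitude = √(ΔE² + ΔN²) = √(511.80² + 74.38²) = 517.17 m.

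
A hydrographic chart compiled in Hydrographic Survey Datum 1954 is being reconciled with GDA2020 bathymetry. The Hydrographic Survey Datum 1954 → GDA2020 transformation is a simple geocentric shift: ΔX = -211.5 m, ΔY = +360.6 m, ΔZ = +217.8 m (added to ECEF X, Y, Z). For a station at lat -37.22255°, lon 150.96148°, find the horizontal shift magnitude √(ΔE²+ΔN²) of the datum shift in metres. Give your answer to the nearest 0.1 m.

445.2 m

The local east axis at (φ, λ) is (−sin λ, cos λ, 0), so ΔE = −sin(150.96148°)·(-211.5) + cos(150.96148°)·360.6 = -212.61 m.
The local north axis is (−sin φ cos λ, −sin φ sin λ, cos φ), giving ΔN = 111.856 + 105.880 + 173.432 = 391.17 m.
Horizontal magnitude = √(ΔE² + ΔN²) = √((-212.61)² + 391.17²) = 445.21 m.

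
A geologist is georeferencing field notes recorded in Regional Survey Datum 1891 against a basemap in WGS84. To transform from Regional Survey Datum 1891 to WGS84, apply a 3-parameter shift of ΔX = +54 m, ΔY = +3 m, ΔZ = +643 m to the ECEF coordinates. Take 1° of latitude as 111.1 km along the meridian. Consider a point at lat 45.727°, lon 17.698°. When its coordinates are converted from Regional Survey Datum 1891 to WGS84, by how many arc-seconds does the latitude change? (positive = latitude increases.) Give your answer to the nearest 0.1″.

Δφ = 13.3″

sin φ = 0.716022, cos φ = 0.698078, sin λ = 0.304000, cos λ = 0.952672.
North component: ΔN = −sin φ cos λ·ΔX − sin φ sin λ·ΔY + cos φ·ΔZ = −(0.716022)(0.952672)(54) − (0.716022)(0.304000)(3) + (0.698078)(643) = 411.38 m.
1° of latitude spans 111100 m, so Δφ = 411.38 / 111100 × 3600 = 13.330″.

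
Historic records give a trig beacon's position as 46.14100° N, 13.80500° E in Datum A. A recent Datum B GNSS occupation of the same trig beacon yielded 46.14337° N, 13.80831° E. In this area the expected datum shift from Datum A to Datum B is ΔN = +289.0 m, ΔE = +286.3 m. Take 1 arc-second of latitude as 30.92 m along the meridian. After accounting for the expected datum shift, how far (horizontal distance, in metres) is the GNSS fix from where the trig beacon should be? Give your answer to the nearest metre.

40 m

Observed coordinate differences: Δφ = +0.00237°, Δλ = +0.00331°.
Converting to metres (1° lat = 111312 m, cos φ = 0.692886): observed ΔN = 263.8 m, observed ΔE = 255.3 m.
Subtracting the expected shift leaves a residual of 263.8 − (289.0) = -25.2 m north and 255.3 − (286.3) = -31.0 m east.
Residual distance = √((-25.2)² + (-31.0)²) = 40.0 m.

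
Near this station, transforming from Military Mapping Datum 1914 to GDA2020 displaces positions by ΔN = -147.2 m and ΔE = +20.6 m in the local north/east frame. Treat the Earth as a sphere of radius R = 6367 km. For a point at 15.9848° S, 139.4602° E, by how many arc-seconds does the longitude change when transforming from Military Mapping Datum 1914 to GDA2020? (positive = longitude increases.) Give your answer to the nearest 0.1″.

Δλ = 0.7″

At latitude -15.9848°, cos φ = 0.961335.
One radian of longitude at latitude φ spans R cos φ, so Δλ = ΔE / (R cos φ) = 20.6 / (6367000 × 0.961335) = 3.3656e-06 rad = 0.694″.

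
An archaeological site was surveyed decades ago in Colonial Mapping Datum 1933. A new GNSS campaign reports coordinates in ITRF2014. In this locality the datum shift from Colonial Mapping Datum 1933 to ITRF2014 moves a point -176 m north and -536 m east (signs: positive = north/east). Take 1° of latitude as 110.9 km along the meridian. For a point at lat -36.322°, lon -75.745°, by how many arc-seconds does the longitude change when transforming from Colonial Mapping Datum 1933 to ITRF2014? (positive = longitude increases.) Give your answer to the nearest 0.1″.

At latitude -36.322°, cos φ = 0.805701.
1° of longitude at this latitude = 110.9 × cos φ = 89.35 km, so Δλ = -536.0 / 89352.2 = -0.0059987° = -21.595″.

Δλ = -21.6″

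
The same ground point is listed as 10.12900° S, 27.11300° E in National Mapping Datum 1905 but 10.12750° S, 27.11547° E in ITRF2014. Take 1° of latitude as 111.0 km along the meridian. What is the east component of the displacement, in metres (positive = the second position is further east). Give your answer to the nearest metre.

Δφ = -10.12750° − -10.12900° = +0.00150°; Δλ = 27.11547° − 27.11300° = +0.00247°.
ΔN = Δφ × 111000 = 166.5 m; ΔE = Δλ × 111000 × cos(-10.12900°) = +0.00247 × 111000 × 0.984414 = 269.9 m.

ΔE = 270 m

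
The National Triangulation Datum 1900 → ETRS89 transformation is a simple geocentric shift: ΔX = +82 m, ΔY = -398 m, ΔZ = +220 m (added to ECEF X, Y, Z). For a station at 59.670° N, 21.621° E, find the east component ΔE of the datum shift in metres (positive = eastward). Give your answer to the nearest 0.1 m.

The local east axis at (φ, λ) is (−sin λ, cos λ, 0), so ΔE = −sin(21.621°)·82 + cos(21.621°)·(-398) = -400.21 m.

ΔE = -400.2 m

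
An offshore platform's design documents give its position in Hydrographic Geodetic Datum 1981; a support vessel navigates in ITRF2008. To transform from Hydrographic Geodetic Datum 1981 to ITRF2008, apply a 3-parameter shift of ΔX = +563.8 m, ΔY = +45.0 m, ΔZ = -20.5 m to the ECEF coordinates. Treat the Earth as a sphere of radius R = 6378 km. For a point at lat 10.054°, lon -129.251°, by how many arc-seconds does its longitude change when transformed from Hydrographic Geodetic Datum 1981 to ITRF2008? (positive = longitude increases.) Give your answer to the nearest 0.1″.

sin φ = 0.174576, cos φ = 0.984644, sin λ = -0.774382, cos λ = -0.632719.
East component: ΔE = −sin λ·ΔX + cos λ·ΔY = −(-0.774382)(563.8) + (-0.632719)(45.0) = 408.12 m.
1° of latitude spans πR/180 = 111317 m; at latitude φ, 1° of longitude spans that × cos φ = 109607.7 m, so Δλ = 408.12 / 109607.7 × 3600 = 13.405″.

Δλ = 13.4″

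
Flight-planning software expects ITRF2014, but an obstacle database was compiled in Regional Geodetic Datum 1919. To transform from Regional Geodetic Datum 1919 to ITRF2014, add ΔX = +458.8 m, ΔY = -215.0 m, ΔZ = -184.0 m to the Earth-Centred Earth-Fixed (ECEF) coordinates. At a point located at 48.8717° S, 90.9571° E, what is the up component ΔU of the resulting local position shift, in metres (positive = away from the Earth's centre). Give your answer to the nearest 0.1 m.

ΔU = -7.8 m

The local up (radial) axis is (cos φ cos λ, cos φ sin λ, sin φ), giving ΔU = -5.041 − 141.396 + 138.596 = -7.84 m.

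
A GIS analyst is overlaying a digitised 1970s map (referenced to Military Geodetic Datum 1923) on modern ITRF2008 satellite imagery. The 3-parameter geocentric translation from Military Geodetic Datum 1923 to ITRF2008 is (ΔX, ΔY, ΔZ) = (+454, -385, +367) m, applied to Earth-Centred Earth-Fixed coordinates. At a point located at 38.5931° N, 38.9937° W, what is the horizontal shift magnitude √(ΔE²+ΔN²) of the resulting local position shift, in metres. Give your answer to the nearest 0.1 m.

The local east axis at (φ, λ) is (−sin λ, cos λ, 0), so ΔE = −sin(-38.9937°)·454 + cos(-38.9937°)·(-385) = -13.56 m.
The local north axis is (−sin φ cos λ, −sin φ sin λ, cos φ), giving ΔN = -220.106 − 151.115 + 286.846 = -84.38 m.
Horizontal magnitude = √(ΔE² + ΔN²) = √((-13.56)² + (-84.38)²) = 85.46 m.

85.5 m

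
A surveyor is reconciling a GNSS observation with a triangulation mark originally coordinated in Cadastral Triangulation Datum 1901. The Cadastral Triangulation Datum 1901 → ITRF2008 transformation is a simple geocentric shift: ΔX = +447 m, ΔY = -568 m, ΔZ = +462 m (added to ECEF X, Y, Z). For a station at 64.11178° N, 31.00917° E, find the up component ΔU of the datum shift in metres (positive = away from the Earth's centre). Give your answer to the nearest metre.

ΔU = 455 m

The local up (radial) axis is (cos φ cos λ, cos φ sin λ, sin φ), giving ΔU = 167.275 − 127.763 + 415.637 = 455.15 m.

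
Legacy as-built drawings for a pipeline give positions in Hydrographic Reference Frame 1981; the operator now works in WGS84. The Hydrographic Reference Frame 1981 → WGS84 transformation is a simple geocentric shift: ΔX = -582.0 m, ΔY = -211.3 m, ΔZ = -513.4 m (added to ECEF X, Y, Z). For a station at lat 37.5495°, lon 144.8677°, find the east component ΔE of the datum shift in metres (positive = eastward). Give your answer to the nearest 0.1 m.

At φ = 37.5495°, λ = 144.8677°: sin φ = 0.609447, cos φ = 0.792827, sin λ = 0.575466, cos λ = -0.817825.
ΔE = −sin λ·ΔX + cos λ·ΔY = −(0.575466)·(-582.0) + (-0.817825)·(-211.3) = 507.73 m.

ΔE = 507.7 m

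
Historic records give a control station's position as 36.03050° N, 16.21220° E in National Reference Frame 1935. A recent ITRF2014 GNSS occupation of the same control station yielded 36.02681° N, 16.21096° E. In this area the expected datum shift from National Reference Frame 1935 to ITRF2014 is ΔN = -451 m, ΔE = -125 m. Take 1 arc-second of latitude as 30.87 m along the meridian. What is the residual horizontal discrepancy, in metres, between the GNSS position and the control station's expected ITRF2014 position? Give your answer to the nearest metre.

Observed coordinate differences: Δφ = -0.00369°, Δλ = -0.00124°.
Converting to metres (1° lat = 111132 m, cos φ = 0.808704): observed ΔN = -410.1 m, observed ΔE = -111.4 m.
Subtracting the expected shift leaves a residual of -410.1 − (-451) = 40.9 m north and -111.4 − (-125) = 13.6 m east.
Residual distance = √(40.9² + 13.6²) = 43.1 m.

43 m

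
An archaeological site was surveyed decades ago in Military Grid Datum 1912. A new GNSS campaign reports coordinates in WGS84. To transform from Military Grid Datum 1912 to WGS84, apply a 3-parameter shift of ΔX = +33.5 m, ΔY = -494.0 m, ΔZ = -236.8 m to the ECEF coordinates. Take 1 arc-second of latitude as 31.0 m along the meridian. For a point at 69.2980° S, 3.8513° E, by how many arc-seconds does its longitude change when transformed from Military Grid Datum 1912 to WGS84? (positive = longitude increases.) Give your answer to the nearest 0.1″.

Δλ = -45.2″

sin φ = -0.935432, cos φ = 0.353507, sin λ = 0.067167, cos λ = 0.997742.
East component: ΔE = −sin λ·ΔX + cos λ·ΔY = −(0.067167)(33.5) + (0.997742)(-494.0) = -495.13 m.
1° of latitude spans 3600 × 31.00 = 111600 m; at latitude φ, 1° of longitude spans that × cos φ = 39451.4 m, so Δλ = -495.13 / 39451.4 × 3600 = -45.182″.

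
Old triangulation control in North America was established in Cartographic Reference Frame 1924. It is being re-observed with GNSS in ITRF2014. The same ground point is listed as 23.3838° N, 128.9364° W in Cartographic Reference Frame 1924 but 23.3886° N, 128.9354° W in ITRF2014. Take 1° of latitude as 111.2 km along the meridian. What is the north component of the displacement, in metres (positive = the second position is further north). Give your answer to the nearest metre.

ΔN = 534 m

Δφ = 23.3886° − 23.3838° = +0.0048°; Δλ = -128.9354° − -128.9364° = +0.0010°.
ΔN = Δφ × 111200 = 533.8 m; ΔE = Δλ × 111200 × cos(23.3838°) = +0.0010 × 111200 × 0.917867 = 102.1 m.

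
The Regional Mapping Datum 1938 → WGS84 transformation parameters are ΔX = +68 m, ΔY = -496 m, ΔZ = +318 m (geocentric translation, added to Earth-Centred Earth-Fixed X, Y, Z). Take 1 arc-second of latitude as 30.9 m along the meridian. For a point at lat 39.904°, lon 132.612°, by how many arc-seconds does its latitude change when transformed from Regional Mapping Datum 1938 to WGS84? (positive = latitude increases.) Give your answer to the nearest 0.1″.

sin φ = 0.641503, cos φ = 0.767120, sin λ = 0.735955, cos λ = -0.677030.
North component: ΔN = −sin φ cos λ·ΔX − sin φ sin λ·ΔY + cos φ·ΔZ = −(0.641503)(-0.677030)(68) − (0.641503)(0.735955)(-496) + (0.767120)(318) = 507.65 m.
1° of latitude spans 3600 × 30.90 = 111240 m, so Δφ = 507.65 / 111240 × 3600 = 16.429″.

Δφ = 16.4″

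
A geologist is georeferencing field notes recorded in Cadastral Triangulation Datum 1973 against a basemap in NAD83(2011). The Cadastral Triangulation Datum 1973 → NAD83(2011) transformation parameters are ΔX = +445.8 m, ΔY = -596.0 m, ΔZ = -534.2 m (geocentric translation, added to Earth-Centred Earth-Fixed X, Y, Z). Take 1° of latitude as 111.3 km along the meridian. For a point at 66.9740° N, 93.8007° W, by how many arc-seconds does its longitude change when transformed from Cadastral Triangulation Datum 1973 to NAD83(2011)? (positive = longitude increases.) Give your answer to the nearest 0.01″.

sin φ = 0.920327, cos φ = 0.391149, sin λ = -0.997801, cos λ = -0.066286.
East component: ΔE = −sin λ·ΔX + cos λ·ΔY = −(-0.997801)(445.8) + (-0.066286)(-596.0) = 484.33 m.
1° of latitude spans 111300 m; at latitude φ, 1° of longitude spans that × cos φ = 43534.9 m, so Δλ = 484.33 / 43534.9 × 3600 = 40.050″.

Δλ = 40.05″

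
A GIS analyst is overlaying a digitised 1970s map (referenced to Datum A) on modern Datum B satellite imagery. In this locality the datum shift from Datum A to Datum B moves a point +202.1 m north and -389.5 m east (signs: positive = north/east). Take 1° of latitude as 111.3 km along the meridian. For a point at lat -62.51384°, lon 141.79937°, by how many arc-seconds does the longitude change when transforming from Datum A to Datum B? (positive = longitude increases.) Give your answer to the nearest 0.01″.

Δλ = -27.30″

At latitude -62.51384°, cos φ = 0.461534.
1° of longitude at this latitude = 111.3 × cos φ = 51.37 km, so Δλ = -389.5 / 51368.8 = -0.0075824° = -27.297″.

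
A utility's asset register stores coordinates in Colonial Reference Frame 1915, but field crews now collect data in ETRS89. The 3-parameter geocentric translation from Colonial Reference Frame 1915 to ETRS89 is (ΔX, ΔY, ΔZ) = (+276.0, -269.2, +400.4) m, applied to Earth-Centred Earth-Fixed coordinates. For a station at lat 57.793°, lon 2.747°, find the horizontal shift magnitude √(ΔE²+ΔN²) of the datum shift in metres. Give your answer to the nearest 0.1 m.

At φ = 57.793°, λ = 2.747°: sin φ = 0.846128, cos φ = 0.532980, sin λ = 0.047926, cos λ = 0.998851.
ΔE = −sin λ·ΔX + cos λ·ΔY = −(0.047926)·(276.0) + (0.998851)·(-269.2) = -282.12 m.
ΔN = −sin φ cos λ·ΔX − sin φ sin λ·ΔY + cos φ·ΔZ = −(0.846128)(0.998851)(276.0) − (0.846128)(0.047926)(-269.2) + (0.532980)(400.4) = -8.94 m.
Horizontal magnitude = √(ΔE² + ΔN²) = √((-282.12)² + (-8.94)²) = 282.26 m.

282.3 m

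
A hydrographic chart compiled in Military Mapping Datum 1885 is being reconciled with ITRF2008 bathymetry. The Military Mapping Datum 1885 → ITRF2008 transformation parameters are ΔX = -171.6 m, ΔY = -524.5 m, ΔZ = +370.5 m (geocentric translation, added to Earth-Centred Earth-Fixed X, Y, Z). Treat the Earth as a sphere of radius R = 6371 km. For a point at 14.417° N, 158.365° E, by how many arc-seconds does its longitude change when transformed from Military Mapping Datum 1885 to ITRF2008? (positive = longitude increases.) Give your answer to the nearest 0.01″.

Δλ = 18.41″

sin φ = 0.248977, cos φ = 0.968509, sin λ = 0.368692, cos λ = -0.929551.
East component: ΔE = −sin λ·ΔX + cos λ·ΔY = −(0.368692)(-171.6) + (-0.929551)(-524.5) = 550.82 m.
1° of latitude spans πR/180 = 111195 m; at latitude φ, 1° of longitude spans that × cos φ = 107693.3 m, so Δλ = 550.82 / 107693.3 × 3600 = 18.413″.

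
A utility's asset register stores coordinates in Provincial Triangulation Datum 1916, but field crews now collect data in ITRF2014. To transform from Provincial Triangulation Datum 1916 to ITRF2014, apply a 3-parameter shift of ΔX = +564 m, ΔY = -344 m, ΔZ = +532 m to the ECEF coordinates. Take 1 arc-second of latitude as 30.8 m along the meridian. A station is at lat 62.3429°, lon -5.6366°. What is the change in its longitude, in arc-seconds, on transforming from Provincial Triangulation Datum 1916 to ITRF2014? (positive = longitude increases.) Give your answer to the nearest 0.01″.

Δλ = -20.07″

sin φ = 0.885741, cos φ = 0.464179, sin λ = -0.098219, cos λ = 0.995165.
East component: ΔE = −sin λ·ΔX + cos λ·ΔY = −(-0.098219)(564) + (0.995165)(-344) = -286.94 m.
1° of latitude spans 3600 × 30.80 = 110880 m; at latitude φ, 1° of longitude spans that × cos φ = 51468.2 m, so Δλ = -286.94 / 51468.2 × 3600 = -20.070″.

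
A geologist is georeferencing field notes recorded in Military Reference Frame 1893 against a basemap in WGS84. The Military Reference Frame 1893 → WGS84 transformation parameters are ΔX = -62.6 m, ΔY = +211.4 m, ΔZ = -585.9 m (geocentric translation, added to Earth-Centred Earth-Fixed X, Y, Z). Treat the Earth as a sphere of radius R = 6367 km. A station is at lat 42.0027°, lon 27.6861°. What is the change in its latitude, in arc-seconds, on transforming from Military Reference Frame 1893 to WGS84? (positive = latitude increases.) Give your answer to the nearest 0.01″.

Δφ = -15.03″

sin φ = 0.669166, cos φ = 0.743113, sin λ = 0.464627, cos λ = 0.885506.
North component: ΔN = −sin φ cos λ·ΔX − sin φ sin λ·ΔY + cos φ·ΔZ = −(0.669166)(0.885506)(-62.6) − (0.669166)(0.464627)(211.4) + (0.743113)(-585.9) = -464.02 m.
1° of latitude spans πR/180 = 111125 m, so Δφ = -464.02 / 111125 × 3600 = -15.032″.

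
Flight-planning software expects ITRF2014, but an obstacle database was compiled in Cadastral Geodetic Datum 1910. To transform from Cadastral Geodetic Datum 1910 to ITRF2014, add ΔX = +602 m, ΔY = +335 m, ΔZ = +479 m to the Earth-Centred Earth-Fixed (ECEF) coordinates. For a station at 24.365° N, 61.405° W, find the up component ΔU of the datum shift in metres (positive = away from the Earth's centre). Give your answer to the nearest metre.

At φ = 24.365°, λ = -61.405°: sin φ = 0.412548, cos φ = 0.910936, sin λ = -0.878025, cos λ = 0.478615.
ΔU = cos φ cos λ·ΔX + cos φ sin λ·ΔY + sin φ·ΔZ = (0.910936)(0.478615)(602) + (0.910936)(-0.878025)(335) + (0.412548)(479) = 192.13 m.

ΔU = 192 m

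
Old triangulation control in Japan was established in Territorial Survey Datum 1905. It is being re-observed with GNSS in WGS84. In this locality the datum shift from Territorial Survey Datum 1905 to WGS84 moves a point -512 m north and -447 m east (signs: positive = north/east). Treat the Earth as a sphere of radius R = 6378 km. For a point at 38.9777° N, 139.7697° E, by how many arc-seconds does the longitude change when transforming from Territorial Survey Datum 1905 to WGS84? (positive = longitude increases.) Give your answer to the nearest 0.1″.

Δλ = -18.6″

At latitude 38.9777°, cos φ = 0.777391.
One radian of longitude at latitude φ spans R cos φ, so Δλ = ΔE / (R cos φ) = -447.0 / (6378000 × 0.777391) = -9.0154e-05 rad = -18.596″.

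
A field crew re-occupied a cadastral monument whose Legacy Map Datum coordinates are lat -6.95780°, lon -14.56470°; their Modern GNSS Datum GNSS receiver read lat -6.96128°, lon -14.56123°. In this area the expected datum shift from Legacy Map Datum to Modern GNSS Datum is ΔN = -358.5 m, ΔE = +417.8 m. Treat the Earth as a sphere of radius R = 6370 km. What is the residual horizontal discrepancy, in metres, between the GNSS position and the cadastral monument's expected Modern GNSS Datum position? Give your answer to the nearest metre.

45 m

Observed coordinate differences: Δφ = -0.00348°, Δλ = +0.00347°.
Converting to metres (1° lat = 111177 m, cos φ = 0.992636): observed ΔN = -386.9 m, observed ΔE = 382.9 m.
Subtracting the expected shift leaves a residual of -386.9 − (-358.5) = -28.4 m north and 382.9 − (417.8) = -34.9 m east.
Residual distance = √((-28.4)² + (-34.9)²) = 45.0 m.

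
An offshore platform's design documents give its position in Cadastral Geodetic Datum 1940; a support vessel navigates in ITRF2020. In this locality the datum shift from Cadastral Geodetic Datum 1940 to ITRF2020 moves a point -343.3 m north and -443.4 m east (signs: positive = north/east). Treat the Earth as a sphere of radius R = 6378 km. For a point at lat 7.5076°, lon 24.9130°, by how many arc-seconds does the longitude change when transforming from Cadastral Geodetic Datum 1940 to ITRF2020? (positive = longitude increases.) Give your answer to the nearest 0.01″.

Δλ = -14.46″

At latitude 7.5076°, cos φ = 0.991428.
One radian of longitude at latitude φ spans R cos φ, so Δλ = ΔE / (R cos φ) = -443.4 / (6378000 × 0.991428) = -7.0121e-05 rad = -14.464″.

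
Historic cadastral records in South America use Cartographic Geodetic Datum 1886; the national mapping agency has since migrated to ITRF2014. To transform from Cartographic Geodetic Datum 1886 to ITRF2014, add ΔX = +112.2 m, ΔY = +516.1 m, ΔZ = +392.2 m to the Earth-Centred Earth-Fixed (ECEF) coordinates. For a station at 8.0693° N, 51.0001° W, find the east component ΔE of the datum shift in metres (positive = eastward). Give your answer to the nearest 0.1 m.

ΔE = 412.0 m

At φ = 8.0693°, λ = -51.0001°: sin φ = 0.140371, cos φ = 0.990099, sin λ = -0.777147, cos λ = 0.629319.
ΔE = −sin λ·ΔX + cos λ·ΔY = −(-0.777147)·(112.2) + (0.629319)·(516.1) = 411.99 m.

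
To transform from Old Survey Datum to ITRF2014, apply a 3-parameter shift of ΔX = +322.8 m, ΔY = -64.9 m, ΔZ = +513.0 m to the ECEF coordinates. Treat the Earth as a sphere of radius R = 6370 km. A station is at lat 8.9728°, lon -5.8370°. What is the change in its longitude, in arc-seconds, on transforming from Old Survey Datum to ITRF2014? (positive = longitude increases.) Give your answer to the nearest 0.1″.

Δλ = -1.0″

sin φ = 0.155966, cos φ = 0.987762, sin λ = -0.101699, cos λ = 0.994815.
East component: ΔE = −sin λ·ΔX + cos λ·ΔY = −(-0.101699)(322.8) + (0.994815)(-64.9) = -31.74 m.
1° of latitude spans πR/180 = 111177 m; at latitude φ, 1° of longitude spans that × cos φ = 109816.9 m, so Δλ = -31.74 / 109816.9 × 3600 = -1.040″.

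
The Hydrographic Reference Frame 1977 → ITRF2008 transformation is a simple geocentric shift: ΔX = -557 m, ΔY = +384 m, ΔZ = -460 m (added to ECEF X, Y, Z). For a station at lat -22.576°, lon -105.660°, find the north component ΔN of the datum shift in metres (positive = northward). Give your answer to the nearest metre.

ΔN = -509 m

At φ = -22.576°, λ = -105.660°: sin φ = -0.383909, cos φ = 0.923371, sin λ = -0.962880, cos λ = -0.269928.
ΔN = −sin φ cos λ·ΔX − sin φ sin λ·ΔY + cos φ·ΔZ = −(-0.383909)(-0.269928)(-557) − (-0.383909)(-0.962880)(384) + (0.923371)(-460) = -508.98 m.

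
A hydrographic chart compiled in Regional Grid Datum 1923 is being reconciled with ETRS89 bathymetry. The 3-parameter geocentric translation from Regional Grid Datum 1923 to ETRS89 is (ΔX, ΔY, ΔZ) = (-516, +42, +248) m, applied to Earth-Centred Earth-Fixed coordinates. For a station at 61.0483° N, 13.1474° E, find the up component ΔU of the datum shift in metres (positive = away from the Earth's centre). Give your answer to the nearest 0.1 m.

ΔU = -21.6 m

At φ = 61.0483°, λ = 13.1474°: sin φ = 0.875028, cos φ = 0.484072, sin λ = 0.227457, cos λ = 0.973788.
ΔU = cos φ cos λ·ΔX + cos φ sin λ·ΔY + sin φ·ΔZ = (0.484072)(0.973788)(-516) + (0.484072)(0.227457)(42) + (0.875028)(248) = -21.60 m.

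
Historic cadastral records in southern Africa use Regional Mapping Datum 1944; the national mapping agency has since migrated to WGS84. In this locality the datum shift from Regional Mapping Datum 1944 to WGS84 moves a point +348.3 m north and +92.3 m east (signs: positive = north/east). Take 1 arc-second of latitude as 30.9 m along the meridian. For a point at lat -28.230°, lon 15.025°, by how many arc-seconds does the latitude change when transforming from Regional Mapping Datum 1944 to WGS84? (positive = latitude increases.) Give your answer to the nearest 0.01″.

1″ of latitude = 30.90 m, so Δφ = 348.3 / 30.90 = 11.272″.

Δφ = 11.27″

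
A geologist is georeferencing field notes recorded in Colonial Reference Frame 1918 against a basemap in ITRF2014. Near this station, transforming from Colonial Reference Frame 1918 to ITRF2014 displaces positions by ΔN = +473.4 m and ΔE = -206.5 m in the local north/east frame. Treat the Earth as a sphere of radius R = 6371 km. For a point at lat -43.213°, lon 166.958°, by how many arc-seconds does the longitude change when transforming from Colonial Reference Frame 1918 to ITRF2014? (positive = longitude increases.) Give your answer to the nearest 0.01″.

At latitude -43.213°, cos φ = 0.728813.
One radian of longitude at latitude φ spans R cos φ, so Δλ = ΔE / (R cos φ) = -206.5 / (6371000 × 0.728813) = -4.4473e-05 rad = -9.173″.

Δλ = -9.17″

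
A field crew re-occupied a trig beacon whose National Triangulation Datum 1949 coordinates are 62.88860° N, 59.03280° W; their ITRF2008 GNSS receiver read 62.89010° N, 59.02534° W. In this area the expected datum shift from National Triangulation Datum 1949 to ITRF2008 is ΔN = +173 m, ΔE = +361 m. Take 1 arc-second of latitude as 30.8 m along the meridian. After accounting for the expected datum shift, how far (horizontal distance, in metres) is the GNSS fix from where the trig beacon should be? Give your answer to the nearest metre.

Observed coordinate differences: Δφ = +0.00150°, Δλ = +0.00746°.
Converting to metres (1° lat = 110880 m, cos φ = 0.455722): observed ΔN = 166.3 m, observed ΔE = 377.0 m.
Subtracting the expected shift leaves a residual of 166.3 − (173) = -6.7 m north and 377.0 − (361) = 16.0 m east.
Residual distance = √((-6.7)² + 16.0²) = 17.3 m.

17 m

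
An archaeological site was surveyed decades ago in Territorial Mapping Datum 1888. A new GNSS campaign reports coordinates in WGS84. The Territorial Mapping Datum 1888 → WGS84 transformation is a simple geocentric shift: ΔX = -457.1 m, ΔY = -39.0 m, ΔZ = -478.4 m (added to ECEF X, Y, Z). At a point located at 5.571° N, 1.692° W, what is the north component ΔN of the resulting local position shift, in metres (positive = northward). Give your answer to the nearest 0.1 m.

At φ = 5.571°, λ = -1.692°: sin φ = 0.097079, cos φ = 0.995277, sin λ = -0.029527, cos λ = 0.999564.
ΔN = −sin φ cos λ·ΔX − sin φ sin λ·ΔY + cos φ·ΔZ = −(0.097079)(0.999564)(-457.1) − (0.097079)(-0.029527)(-39.0) + (0.995277)(-478.4) = -431.90 m.

ΔN = -431.9 m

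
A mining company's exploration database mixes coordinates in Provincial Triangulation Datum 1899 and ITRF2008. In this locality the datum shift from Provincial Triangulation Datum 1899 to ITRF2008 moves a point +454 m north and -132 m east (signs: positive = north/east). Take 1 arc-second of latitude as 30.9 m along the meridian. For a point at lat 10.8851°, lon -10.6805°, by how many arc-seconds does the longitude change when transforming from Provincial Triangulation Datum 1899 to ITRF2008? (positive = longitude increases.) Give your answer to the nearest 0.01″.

At latitude 10.8851°, cos φ = 0.982008.
1″ of longitude at this latitude = 30.90 × cos φ = 30.3440 m, so Δλ = -132.0 / 30.3440 = -4.350″.

Δλ = -4.35″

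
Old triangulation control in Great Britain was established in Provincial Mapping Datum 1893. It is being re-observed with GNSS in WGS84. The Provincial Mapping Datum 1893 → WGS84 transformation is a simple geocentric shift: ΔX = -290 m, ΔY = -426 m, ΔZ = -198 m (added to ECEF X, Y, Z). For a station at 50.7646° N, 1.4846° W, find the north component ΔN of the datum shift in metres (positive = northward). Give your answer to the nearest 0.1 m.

At φ = 50.7646°, λ = -1.4846°: sin φ = 0.774554, cos φ = 0.632508, sin λ = -0.025908, cos λ = 0.999664.
ΔN = −sin φ cos λ·ΔX − sin φ sin λ·ΔY + cos φ·ΔZ = −(0.774554)(0.999664)(-290) − (0.774554)(-0.025908)(-426) + (0.632508)(-198) = 90.76 m.

ΔN = 90.8 m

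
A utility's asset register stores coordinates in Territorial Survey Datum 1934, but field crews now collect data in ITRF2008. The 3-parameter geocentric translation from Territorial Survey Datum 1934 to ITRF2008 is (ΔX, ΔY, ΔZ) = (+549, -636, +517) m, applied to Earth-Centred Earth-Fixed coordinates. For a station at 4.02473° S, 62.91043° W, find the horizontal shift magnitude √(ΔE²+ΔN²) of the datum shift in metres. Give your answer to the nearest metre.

At φ = -4.02473°, λ = -62.91043°: sin φ = -0.070187, cos φ = 0.997534, sin λ = -0.890296, cos λ = 0.455383.
ΔE = −sin λ·ΔX + cos λ·ΔY = −(-0.890296)·(549) + (0.455383)·(-636) = 199.15 m.
ΔN = −sin φ cos λ·ΔX − sin φ sin λ·ΔY + cos φ·ΔZ = −(-0.070187)(0.455383)(549) − (-0.070187)(-0.890296)(-636) + (0.997534)(517) = 573.01 m.
Horizontal magnitude = √(ΔE² + ΔN²) = √(199.15² + 573.01²) = 606.63 m.

607 m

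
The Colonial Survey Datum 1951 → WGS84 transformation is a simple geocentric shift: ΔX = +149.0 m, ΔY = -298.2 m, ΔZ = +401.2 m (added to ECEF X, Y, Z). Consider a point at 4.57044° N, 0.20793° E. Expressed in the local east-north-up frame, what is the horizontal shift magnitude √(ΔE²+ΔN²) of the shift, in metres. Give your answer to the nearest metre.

490 m

The local east axis at (φ, λ) is (−sin λ, cos λ, 0), so ΔE = −sin(0.20793°)·149.0 + cos(0.20793°)·(-298.2) = -298.74 m.
The local north axis is (−sin φ cos λ, −sin φ sin λ, cos φ), giving ΔN = -11.873 + 0.086 + 399.924 = 388.14 m.
Horizontal magnitude = √(ΔE² + ΔN²) = √((-298.74)² + 388.14²) = 489.79 m.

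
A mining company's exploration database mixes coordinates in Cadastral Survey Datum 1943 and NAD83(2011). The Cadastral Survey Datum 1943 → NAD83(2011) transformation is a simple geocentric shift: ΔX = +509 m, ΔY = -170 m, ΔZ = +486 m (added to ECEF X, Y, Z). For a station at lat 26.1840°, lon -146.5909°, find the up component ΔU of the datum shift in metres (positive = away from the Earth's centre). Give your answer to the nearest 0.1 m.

ΔU = -82.8 m

The local up (radial) axis is (cos φ cos λ, cos φ sin λ, sin φ), giving ΔU = -381.291 + 83.999 + 214.450 = -82.84 m.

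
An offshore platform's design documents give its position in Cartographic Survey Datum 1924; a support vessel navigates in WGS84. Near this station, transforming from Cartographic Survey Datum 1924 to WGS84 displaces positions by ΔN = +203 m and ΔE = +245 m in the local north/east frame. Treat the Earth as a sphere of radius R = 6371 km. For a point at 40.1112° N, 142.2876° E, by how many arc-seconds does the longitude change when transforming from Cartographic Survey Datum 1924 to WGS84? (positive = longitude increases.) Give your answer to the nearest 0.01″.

Δλ = 10.37″

At latitude 40.1112°, cos φ = 0.764795.
One radian of longitude at latitude φ spans R cos φ, so Δλ = ΔE / (R cos φ) = 245.0 / (6371000 × 0.764795) = 5.0282e-05 rad = 10.371″.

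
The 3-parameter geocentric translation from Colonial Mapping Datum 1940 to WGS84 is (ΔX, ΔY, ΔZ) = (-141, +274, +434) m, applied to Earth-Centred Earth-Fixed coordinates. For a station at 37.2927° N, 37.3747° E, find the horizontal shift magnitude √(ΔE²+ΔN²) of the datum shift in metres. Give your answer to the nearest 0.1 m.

435.4 m

At φ = 37.2927°, λ = 37.3747°: sin φ = 0.605887, cos φ = 0.795551, sin λ = 0.607025, cos λ = 0.794683.
ΔE = −sin λ·ΔX + cos λ·ΔY = −(0.607025)·(-141) + (0.794683)·(274) = 303.33 m.
ΔN = −sin φ cos λ·ΔX − sin φ sin λ·ΔY + cos φ·ΔZ = −(0.605887)(0.794683)(-141) − (0.605887)(0.607025)(274) + (0.795551)(434) = 312.38 m.
Horizontal magnitude = √(ΔE² + ΔN²) = √(303.33² + 312.38²) = 435.43 m.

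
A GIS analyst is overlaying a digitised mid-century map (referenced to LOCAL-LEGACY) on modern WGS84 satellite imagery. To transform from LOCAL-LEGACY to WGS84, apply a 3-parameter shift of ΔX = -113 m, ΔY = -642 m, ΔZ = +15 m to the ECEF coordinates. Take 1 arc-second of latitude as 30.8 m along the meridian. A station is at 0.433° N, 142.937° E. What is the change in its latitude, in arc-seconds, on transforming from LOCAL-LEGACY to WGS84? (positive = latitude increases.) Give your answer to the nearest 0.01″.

Δφ = 0.56″

sin φ = 0.007557, cos φ = 0.999971, sin λ = 0.602693, cos λ = -0.797973.
North component: ΔN = −sin φ cos λ·ΔX − sin φ sin λ·ΔY + cos φ·ΔZ = −(0.007557)(-0.797973)(-113) − (0.007557)(0.602693)(-642) + (0.999971)(15) = 17.24 m.
1° of latitude spans 3600 × 30.80 = 110880 m, so Δφ = 17.24 / 110880 × 3600 = 0.560″.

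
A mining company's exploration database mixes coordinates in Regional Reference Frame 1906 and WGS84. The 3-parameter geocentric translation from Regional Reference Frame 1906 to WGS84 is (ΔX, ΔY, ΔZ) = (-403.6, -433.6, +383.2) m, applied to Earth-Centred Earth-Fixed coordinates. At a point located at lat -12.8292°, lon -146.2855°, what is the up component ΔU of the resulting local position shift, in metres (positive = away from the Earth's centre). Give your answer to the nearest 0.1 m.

ΔU = 476.9 m

The local up (radial) axis is (cos φ cos λ, cos φ sin λ, sin φ), giving ΔU = 327.339 + 234.664 − 85.088 = 476.92 m.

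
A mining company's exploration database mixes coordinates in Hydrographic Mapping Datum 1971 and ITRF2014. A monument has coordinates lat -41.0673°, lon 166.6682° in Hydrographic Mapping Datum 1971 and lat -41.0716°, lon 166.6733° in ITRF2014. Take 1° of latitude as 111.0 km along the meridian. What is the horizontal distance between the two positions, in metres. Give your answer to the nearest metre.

640 m

Δφ = -41.0716° − -41.0673° = -0.0043°; Δλ = 166.6733° − 166.6682° = +0.0051°.
ΔN = Δφ × 111000 = -477.3 m; ΔE = Δλ × 111000 × cos(-41.0673°) = +0.0051 × 111000 × 0.753938 = 426.8 m.
Distance = √(ΔE² + ΔN²) = √(426.8² + (-477.3)²) = 640.3 m.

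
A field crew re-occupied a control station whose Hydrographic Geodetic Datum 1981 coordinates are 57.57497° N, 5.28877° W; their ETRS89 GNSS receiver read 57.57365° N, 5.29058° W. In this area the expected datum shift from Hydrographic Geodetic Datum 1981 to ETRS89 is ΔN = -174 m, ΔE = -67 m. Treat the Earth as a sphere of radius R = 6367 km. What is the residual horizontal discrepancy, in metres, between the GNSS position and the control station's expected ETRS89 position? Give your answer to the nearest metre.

Observed coordinate differences: Δφ = -0.00132°, Δλ = -0.00181°.
Converting to metres (1° lat = 111125 m, cos φ = 0.536196): observed ΔN = -146.7 m, observed ΔE = -107.8 m.
Subtracting the expected shift leaves a residual of -146.7 − (-174) = 27.3 m north and -107.8 − (-67) = -40.8 m east.
Residual distance = √(27.3² + (-40.8)²) = 49.1 m.

49 m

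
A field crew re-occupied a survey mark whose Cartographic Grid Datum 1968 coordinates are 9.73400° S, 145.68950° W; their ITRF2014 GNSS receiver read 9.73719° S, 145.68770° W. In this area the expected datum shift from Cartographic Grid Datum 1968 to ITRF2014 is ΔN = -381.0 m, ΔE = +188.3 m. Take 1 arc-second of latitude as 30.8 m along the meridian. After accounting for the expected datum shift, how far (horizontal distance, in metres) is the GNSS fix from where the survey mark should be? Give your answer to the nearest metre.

Observed coordinate differences: Δφ = -0.00319°, Δλ = +0.00180°.
Converting to metres (1° lat = 110880 m, cos φ = 0.985603): observed ΔN = -353.7 m, observed ΔE = 196.7 m.
Subtracting the expected shift leaves a residual of -353.7 − (-381.0) = 27.3 m north and 196.7 − (188.3) = 8.4 m east.
Residual distance = √(27.3² + 8.4²) = 28.6 m.

29 m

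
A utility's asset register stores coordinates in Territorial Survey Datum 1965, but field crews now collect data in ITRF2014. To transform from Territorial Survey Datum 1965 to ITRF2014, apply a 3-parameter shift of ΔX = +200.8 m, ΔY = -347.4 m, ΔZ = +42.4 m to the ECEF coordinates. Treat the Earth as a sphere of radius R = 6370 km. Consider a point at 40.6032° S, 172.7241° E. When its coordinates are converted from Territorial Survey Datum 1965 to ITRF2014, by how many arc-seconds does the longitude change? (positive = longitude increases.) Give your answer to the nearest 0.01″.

Δλ = 13.61″

sin φ = -0.650817, cos φ = 0.759235, sin λ = 0.126647, cos λ = -0.991948.
East component: ΔE = −sin λ·ΔX + cos λ·ΔY = −(0.126647)(200.8) + (-0.991948)(-347.4) = 319.17 m.
1° of latitude spans πR/180 = 111177 m; at latitude φ, 1° of longitude spans that × cos φ = 84409.8 m, so Δλ = 319.17 / 84409.8 × 3600 = 13.612″.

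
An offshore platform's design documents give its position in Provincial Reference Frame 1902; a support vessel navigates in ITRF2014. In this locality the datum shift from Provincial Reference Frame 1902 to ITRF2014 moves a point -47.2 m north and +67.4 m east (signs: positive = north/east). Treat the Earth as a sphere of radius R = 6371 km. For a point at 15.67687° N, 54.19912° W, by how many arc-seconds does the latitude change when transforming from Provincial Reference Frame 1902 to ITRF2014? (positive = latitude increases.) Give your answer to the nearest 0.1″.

On a sphere of radius R, 1 rad of latitude = R, so Δφ = ΔN / R = -47.2 / 6371000 = -7.4086e-06 rad = -1.528″.

Δφ = -1.5″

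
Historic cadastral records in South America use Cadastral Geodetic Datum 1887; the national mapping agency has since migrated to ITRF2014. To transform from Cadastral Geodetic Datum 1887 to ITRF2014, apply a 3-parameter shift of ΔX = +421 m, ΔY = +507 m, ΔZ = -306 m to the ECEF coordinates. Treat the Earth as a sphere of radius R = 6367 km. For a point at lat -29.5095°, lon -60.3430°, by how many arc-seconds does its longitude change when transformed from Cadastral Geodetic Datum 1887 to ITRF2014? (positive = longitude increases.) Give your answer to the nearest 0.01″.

sin φ = -0.492568, cos φ = 0.870274, sin λ = -0.869003, cos λ = 0.494807.
East component: ΔE = −sin λ·ΔX + cos λ·ΔY = −(-0.869003)(421) + (0.494807)(507) = 616.72 m.
1° of latitude spans πR/180 = 111125 m; at latitude φ, 1° of longitude spans that × cos φ = 96709.3 m, so Δλ = 616.72 / 96709.3 × 3600 = 22.957″.

Δλ = 22.96″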